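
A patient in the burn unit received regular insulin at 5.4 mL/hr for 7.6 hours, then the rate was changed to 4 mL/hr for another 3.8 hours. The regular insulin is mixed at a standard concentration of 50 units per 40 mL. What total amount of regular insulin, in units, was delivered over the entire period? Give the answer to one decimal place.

Concentration = 50 units ÷ 40 mL = 1.25 units/mL
Stage 1: 5.4 mL/hr × 7.6 hr = 41.04 mL → 41.04 mL × 1.25 units/mL = 51.3 units
Stage 2: 4 mL/hr × 3.8 hr = 15.2 mL → 15.2 mL × 1.25 units/mL = 19 units
Total = 51.3 + 19 = 70.3 units

70.3 units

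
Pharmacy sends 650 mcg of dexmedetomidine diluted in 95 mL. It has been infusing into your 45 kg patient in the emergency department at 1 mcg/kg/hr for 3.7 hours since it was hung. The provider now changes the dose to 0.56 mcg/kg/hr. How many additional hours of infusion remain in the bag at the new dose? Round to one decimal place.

19.2 hours

Initial rate:
Dose = 1 mcg/kg/hr × 45 kg = 45 mcg/hr
Concentration = 650 mcg ÷ 95 mL = 6.842105 mcg/mL
Rate = 45 mcg/hr ÷ 6.842105 mcg/mL = 6.576923 mL/hr
Volume infused so far = 6.576923 mL/hr × 3.7 hr = 24.33462 mL
Volume remaining = 95 − 24.33462 = 70.66538 mL
New rate:
Dose = 0.56 mcg/kg/hr × 45 kg = 25.2 mcg/hr
Rate = 25.2 mcg/hr ÷ 6.842105 mcg/mL = 3.683077 mL/hr
Time remaining = 70.66538 mL ÷ 3.683077 mL/hr = 19.18651 hr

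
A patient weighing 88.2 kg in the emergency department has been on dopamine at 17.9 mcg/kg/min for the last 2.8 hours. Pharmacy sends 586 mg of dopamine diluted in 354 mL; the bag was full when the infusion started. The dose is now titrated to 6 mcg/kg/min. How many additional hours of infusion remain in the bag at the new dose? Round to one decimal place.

Initial rate:
Dose = 17.9 mcg/kg/min × 88.2 kg = 1578.78 mcg/min
1578.78 mcg/min × 60 min/hr = 94726.8 mcg/hr
Concentration = 586 mg ÷ 354 mL = 1.655367 mg/mL = 1655.367 mcg/mL
Rate = 94726.8 mcg/hr ÷ 1655.367 mcg/mL = 57.22404 mL/hr
Volume infused so far = 57.22404 mL/hr × 2.8 hr = 160.2273 mL
Volume remaining = 354 − 160.2273 = 193.7727 mL
New rate:
Dose = 6 mcg/kg/min × 88.2 kg = 529.2 mcg/min
529.2 mcg/min × 60 min/hr = 31752 mcg/hr
Rate = 31752 mcg/hr ÷ 1655.367 mcg/mL = 19.18124 mL/hr
Time remaining = 193.7727 mL ÷ 19.18124 mL/hr = 10.1022 hr

10.1 hours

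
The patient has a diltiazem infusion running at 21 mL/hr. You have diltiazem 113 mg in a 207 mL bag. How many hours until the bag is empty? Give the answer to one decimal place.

Duration = 207 mL ÷ 21 mL/hr = 9.857143 hr

9.9 hours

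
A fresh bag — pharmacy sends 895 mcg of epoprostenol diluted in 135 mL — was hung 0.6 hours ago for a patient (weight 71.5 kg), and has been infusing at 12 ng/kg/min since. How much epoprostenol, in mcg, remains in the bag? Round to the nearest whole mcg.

Dose = 12 ng/kg/min × 71.5 kg = 858 ng/min
858 ng/min × 60 min/hr = 51480 ng/hr
Concentration = 895 mcg ÷ 135 mL = 6.62963 mcg/mL = 6629.63 ng/mL
Rate = 51480 ng/hr ÷ 6629.63 ng/mL = 7.76514 mL/hr
Volume infused = 7.76514 mL/hr × 0.6 hr = 4.659084 mL
Volume remaining = 135 − 4.659084 = 130.3409 mL
Drug remaining = 130.3409 mL × 6629.63 ng/mL = 864112 ng = 864.112 mcg

864 mcg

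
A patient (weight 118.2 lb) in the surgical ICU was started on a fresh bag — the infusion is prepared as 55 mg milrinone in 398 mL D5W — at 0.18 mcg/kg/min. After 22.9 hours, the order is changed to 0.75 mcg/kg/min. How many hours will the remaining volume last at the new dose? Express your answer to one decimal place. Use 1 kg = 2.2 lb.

Initial rate:
Weight = 118.2 lb ÷ 2.2 lb/kg = 53.72727 kg
Dose = 0.18 mcg/kg/min × 53.72727 kg = 9.670909 mcg/min
9.670909 mcg/min × 60 min/hr = 580.2545 mcg/hr
Concentration = 55 mg ÷ 398 mL = 0.138191 mg/mL = 138.191 mcg/mL
Rate = 580.2545 mcg/hr ÷ 138.191 mcg/mL = 4.198933 mL/hr
Volume infused so far = 4.198933 mL/hr × 22.9 hr = 96.15556 mL
Volume remaining = 398 − 96.15556 = 301.8444 mL
New rate:
Dose = 0.75 mcg/kg/min × 53.72727 kg = 40.29545 mcg/min
40.29545 mcg/min × 60 min/hr = 2417.727 mcg/hr
Rate = 2417.727 mcg/hr ÷ 138.191 mcg/mL = 17.49555 mL/hr
Time remaining = 301.8444 mL ÷ 17.49555 mL/hr = 17.25264 hr

17.3 hours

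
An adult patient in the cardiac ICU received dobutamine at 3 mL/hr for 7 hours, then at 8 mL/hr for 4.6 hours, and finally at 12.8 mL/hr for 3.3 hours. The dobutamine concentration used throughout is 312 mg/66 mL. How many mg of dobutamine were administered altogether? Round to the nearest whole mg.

Concentration = 312 mg ÷ 66 mL = 4.727273 mg/mL
Stage 1: 3 mL/hr × 7 hr = 21 mL → 21 mL × 4.727273 mg/mL = 99.27273 mg
Stage 2: 8 mL/hr × 4.6 hr = 36.8 mL → 36.8 mL × 4.727273 mg/mL = 173.9636 mg
Stage 3: 12.8 mL/hr × 3.3 hr = 42.24 mL → 42.24 mL × 4.727273 mg/mL = 199.68 mg
Total = 99.27273 + 173.9636 + 199.68 = 472.9164 mg

473 mg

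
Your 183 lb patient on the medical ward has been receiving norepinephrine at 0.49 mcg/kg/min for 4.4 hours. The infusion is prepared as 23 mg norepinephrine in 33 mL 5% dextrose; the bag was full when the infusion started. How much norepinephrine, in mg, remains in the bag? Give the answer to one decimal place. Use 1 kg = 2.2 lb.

12.2 mg

Weight = 183 lb ÷ 2.2 lb/kg = 83.18182 kg
Dose = 0.49 mcg/kg/min × 83.18182 kg = 40.75909 mcg/min
40.75909 mcg/min × 60 min/hr = 2445.545 mcg/hr
Concentration = 23 mg ÷ 33 mL = 0.6969697 mg/mL = 696.9697 mcg/mL
Rate = 2445.545 mcg/hr ÷ 696.9697 mcg/mL = 3.508826 mL/hr
Volume infused = 3.508826 mL/hr × 4.4 hr = 15.43883 mL
Volume remaining = 33 − 15.43883 = 17.56117 mL
Drug remaining = 17.56117 mL × 696.9697 mcg/mL = 12239.6 mcg = 12.2396 mg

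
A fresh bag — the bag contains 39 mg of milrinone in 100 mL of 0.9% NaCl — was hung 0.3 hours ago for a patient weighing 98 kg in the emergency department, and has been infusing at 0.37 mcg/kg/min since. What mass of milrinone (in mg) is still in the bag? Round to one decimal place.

38.3 mg

Dose = 0.37 mcg/kg/min × 98 kg = 36.26 mcg/min
36.26 mcg/min × 60 min/hr = 2175.6 mcg/hr
Concentration = 39 mg ÷ 100 mL = 0.39 mg/mL = 390 mcg/mL
Rate = 2175.6 mcg/hr ÷ 390 mcg/mL = 5.578462 mL/hr
Volume infused = 5.578462 mL/hr × 0.3 hr = 1.673538 mL
Volume remaining = 100 − 1.673538 = 98.32646 mL
Drug remaining = 98.32646 mL × 390 mcg/mL = 38347.32 mcg = 38.34732 mg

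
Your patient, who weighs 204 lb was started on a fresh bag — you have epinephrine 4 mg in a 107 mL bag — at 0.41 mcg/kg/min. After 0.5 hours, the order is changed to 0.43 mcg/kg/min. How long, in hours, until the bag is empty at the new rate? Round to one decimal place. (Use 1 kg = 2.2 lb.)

Initial rate:
Weight = 204 lb ÷ 2.2 lb/kg = 92.72727 kg
Dose = 0.41 mcg/kg/min × 92.72727 kg = 38.01818 mcg/min
38.01818 mcg/min × 60 min/hr = 2281.091 mcg/hr
Concentration = 4 mg ÷ 107 mL = 0.03738318 mg/mL = 37.38318 mcg/mL
Rate = 2281.091 mcg/hr ÷ 37.38318 mcg/mL = 61.01918 mL/hr
Volume infused so far = 61.01918 mL/hr × 0.5 hr = 30.50959 mL
Volume remaining = 107 − 30.50959 = 76.49041 mL
New rate:
Dose = 0.43 mcg/kg/min × 92.72727 kg = 39.87273 mcg/min
39.87273 mcg/min × 60 min/hr = 2392.364 mcg/hr
Rate = 2392.364 mcg/hr ÷ 37.38318 mcg/mL = 63.99573 mL/hr
Time remaining = 76.49041 mL ÷ 63.99573 mL/hr = 1.195242 hr

1.2 hours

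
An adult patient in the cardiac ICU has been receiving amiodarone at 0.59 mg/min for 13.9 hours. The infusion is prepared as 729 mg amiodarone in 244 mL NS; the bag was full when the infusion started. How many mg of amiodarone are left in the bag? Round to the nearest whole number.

237 mg

0.59 mg/min × 60 min/hr = 35.4 mg/hr
Concentration = 729 mg ÷ 244 mL = 2.987705 mg/mL
Rate = 35.4 mg/hr ÷ 2.987705 mg/mL = 11.84856 mL/hr
Volume infused = 11.84856 mL/hr × 13.9 hr = 164.695 mL
Volume remaining = 244 − 164.695 = 79.30502 mL
Drug remaining = 79.30502 mL × 2.987705 mg/mL = 236.94 mg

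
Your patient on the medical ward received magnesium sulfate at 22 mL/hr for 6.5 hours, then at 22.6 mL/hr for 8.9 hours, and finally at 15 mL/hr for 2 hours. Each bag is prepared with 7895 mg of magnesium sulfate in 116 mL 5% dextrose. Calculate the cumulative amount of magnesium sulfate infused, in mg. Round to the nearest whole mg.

Concentration = 7895 mg ÷ 116 mL = 68.06034 mg/mL
Stage 1: 22 mL/hr × 6.5 hr = 143 mL → 143 mL × 68.06034 mg/mL = 9732.629 mg
Stage 2: 22.6 mL/hr × 8.9 hr = 201.14 mL → 201.14 mL × 68.06034 mg/mL = 13689.66 mg
Stage 3: 15 mL/hr × 2 hr = 30 mL → 30 mL × 68.06034 mg/mL = 2041.81 mg
Total = 9732.629 + 13689.66 + 2041.81 = 25464.1 mg

25464 mg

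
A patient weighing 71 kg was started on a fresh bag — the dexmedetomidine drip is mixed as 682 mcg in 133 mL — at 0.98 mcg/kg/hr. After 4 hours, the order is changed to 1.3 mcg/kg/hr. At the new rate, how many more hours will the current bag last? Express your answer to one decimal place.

Initial rate:
Dose = 0.98 mcg/kg/hr × 71 kg = 69.58 mcg/hr
Concentration = 682 mcg ÷ 133 mL = 5.12782 mcg/mL
Rate = 69.58 mcg/hr ÷ 5.12782 mcg/mL = 13.56912 mL/hr
Volume infused so far = 13.56912 mL/hr × 4 hr = 54.27648 mL
Volume remaining = 133 − 54.27648 = 78.72352 mL
New rate:
Dose = 1.3 mcg/kg/hr × 71 kg = 92.3 mcg/hr
Rate = 92.3 mcg/hr ÷ 5.12782 mcg/mL = 17.99985 mL/hr
Time remaining = 78.72352 mL ÷ 17.99985 mL/hr = 4.373564 hr

4.4 hours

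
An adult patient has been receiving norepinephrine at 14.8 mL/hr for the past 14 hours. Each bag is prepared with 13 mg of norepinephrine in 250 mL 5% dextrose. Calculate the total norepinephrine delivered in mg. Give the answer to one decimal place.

Concentration = 13 mg ÷ 250 mL = 0.052 mg/mL = 52 mcg/mL
Drug rate = 14.8 mL/hr × 52 mcg/mL = 769.6 mcg/hr
Total = 769.6 mcg/hr × 14 hr = 10774.4 mcg = 10.7744 mg

10.8 mg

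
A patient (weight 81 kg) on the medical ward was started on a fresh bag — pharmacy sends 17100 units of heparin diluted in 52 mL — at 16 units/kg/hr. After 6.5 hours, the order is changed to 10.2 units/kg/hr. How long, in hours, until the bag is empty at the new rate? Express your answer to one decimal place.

Initial rate:
Dose = 16 units/kg/hr × 81 kg = 1296 units/hr
Concentration = 17100 units ÷ 52 mL = 328.8462 units/mL
Rate = 1296 units/hr ÷ 328.8462 units/mL = 3.941053 mL/hr
Volume infused so far = 3.941053 mL/hr × 6.5 hr = 25.61684 mL
Volume remaining = 52 − 25.61684 = 26.38316 mL
New rate:
Dose = 10.2 units/kg/hr × 81 kg = 826.2 units/hr
Rate = 826.2 units/hr ÷ 328.8462 units/mL = 2.512421 mL/hr
Time remaining = 26.38316 mL ÷ 2.512421 mL/hr = 10.50109 hr

10.5 hours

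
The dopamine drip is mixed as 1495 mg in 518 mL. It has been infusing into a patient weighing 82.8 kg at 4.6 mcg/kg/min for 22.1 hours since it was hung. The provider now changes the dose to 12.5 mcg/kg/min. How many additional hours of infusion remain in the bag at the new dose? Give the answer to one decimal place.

15.9 hours

Initial rate:
Dose = 4.6 mcg/kg/min × 82.8 kg = 380.88 mcg/min
380.88 mcg/min × 60 min/hr = 22852.8 mcg/hr
Concentration = 1495 mg ÷ 518 mL = 2.8861 mg/mL = 2886.1 mcg/mL
Rate = 22852.8 mcg/hr ÷ 2886.1 mcg/mL = 7.918228 mL/hr
Volume infused so far = 7.918228 mL/hr × 22.1 hr = 174.9928 mL
Volume remaining = 518 − 174.9928 = 343.0072 mL
New rate:
Dose = 12.5 mcg/kg/min × 82.8 kg = 1035 mcg/min
1035 mcg/min × 60 min/hr = 62100 mcg/hr
Rate = 62100 mcg/hr ÷ 2886.1 mcg/mL = 21.51692 mL/hr
Time remaining = 343.0072 mL ÷ 21.51692 mL/hr = 15.94127 hr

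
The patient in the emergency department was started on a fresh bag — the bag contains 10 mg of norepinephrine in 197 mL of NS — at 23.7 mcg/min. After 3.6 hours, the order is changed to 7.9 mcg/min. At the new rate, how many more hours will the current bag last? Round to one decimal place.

Initial rate:
23.7 mcg/min × 60 min/hr = 1422 mcg/hr
Concentration = 10 mg ÷ 197 mL = 0.05076142 mg/mL = 50.76142 mcg/mL
Rate = 1422 mcg/hr ÷ 50.76142 mcg/mL = 28.0134 mL/hr
Volume infused so far = 28.0134 mL/hr × 3.6 hr = 100.8482 mL
Volume remaining = 197 − 100.8482 = 96.15176 mL
New rate:
7.9 mcg/min × 60 min/hr = 474 mcg/hr
Rate = 474 mcg/hr ÷ 50.76142 mcg/mL = 9.3378 mL/hr
Time remaining = 96.15176 mL ÷ 9.3378 mL/hr = 10.29705 hr

10.3 hours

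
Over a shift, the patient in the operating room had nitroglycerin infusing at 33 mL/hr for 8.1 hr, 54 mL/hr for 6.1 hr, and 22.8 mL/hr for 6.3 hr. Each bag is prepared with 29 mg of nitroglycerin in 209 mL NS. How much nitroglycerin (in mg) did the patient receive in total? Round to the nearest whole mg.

103 mg

Concentration = 29 mg ÷ 209 mL = 0.138756 mg/mL
Stage 1: 33 mL/hr × 8.1 hr = 267.3 mL → 267.3 mL × 0.138756 mg/mL = 37.08947 mg
Stage 2: 54 mL/hr × 6.1 hr = 329.4 mL → 329.4 mL × 0.138756 mg/mL = 45.70622 mg
Stage 3: 22.8 mL/hr × 6.3 hr = 143.64 mL → 143.64 mL × 0.138756 mg/mL = 19.93091 mg
Total = 37.08947 + 45.70622 + 19.93091 = 102.7266 mg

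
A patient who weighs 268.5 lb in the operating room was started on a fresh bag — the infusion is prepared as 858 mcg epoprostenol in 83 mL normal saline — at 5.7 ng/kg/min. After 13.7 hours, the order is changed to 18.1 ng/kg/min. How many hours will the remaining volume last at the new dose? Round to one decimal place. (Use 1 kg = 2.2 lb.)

Initial rate:
Weight = 268.5 lb ÷ 2.2 lb/kg = 122.0455 kg
Dose = 5.7 ng/kg/min × 122.0455 kg = 695.6591 ng/min
695.6591 ng/min × 60 min/hr = 41739.55 ng/hr
Concentration = 858 mcg ÷ 83 mL = 10.33735 mcg/mL = 10337.35 ng/mL
Rate = 41739.55 ng/hr ÷ 10337.35 ng/mL = 4.037742 mL/hr
Volume infused so far = 4.037742 mL/hr × 13.7 hr = 55.31706 mL
Volume remaining = 83 − 55.31706 = 27.68294 mL
New rate:
Dose = 18.1 ng/kg/min × 122.0455 kg = 2209.023 ng/min
2209.023 ng/min × 60 min/hr = 132541.4 ng/hr
Rate = 132541.4 ng/hr ÷ 10337.35 ng/mL = 12.8216 mL/hr
Time remaining = 27.68294 mL ÷ 12.8216 mL/hr = 2.159086 hr

2.2 hours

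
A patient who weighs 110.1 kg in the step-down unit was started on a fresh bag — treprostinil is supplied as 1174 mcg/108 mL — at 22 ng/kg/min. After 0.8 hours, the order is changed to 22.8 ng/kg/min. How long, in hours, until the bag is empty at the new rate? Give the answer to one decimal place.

Initial rate:
Dose = 22 ng/kg/min × 110.1 kg = 2422.2 ng/min
2422.2 ng/min × 60 min/hr = 145332 ng/hr
Concentration = 1174 mcg ÷ 108 mL = 10.87037 mcg/mL = 10870.37 ng/mL
Rate = 145332 ng/hr ÷ 10870.37 ng/mL = 13.36955 mL/hr
Volume infused so far = 13.36955 mL/hr × 0.8 hr = 10.69564 mL
Volume remaining = 108 − 10.69564 = 97.30436 mL
New rate:
Dose = 22.8 ng/kg/min × 110.1 kg = 2510.28 ng/min
2510.28 ng/min × 60 min/hr = 150616.8 ng/hr
Rate = 150616.8 ng/hr ÷ 10870.37 ng/mL = 13.85572 mL/hr
Time remaining = 97.30436 mL ÷ 13.85572 mL/hr = 7.022685 hr

7.0 hours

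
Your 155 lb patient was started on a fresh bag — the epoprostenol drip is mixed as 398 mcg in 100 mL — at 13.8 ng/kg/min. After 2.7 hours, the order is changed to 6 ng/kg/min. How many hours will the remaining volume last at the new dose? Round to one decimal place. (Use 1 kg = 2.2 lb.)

Initial rate:
Weight = 155 lb ÷ 2.2 lb/kg = 70.45455 kg
Dose = 13.8 ng/kg/min × 70.45455 kg = 972.2727 ng/min
972.2727 ng/min × 60 min/hr = 58336.36 ng/hr
Concentration = 398 mcg ÷ 100 mL = 3.98 mcg/mL = 3980 ng/mL
Rate = 58336.36 ng/hr ÷ 3980 ng/mL = 14.65738 mL/hr
Volume infused so far = 14.65738 mL/hr × 2.7 hr = 39.57492 mL
Volume remaining = 100 − 39.57492 = 60.42508 mL
New rate:
Dose = 6 ng/kg/min × 70.45455 kg = 422.7273 ng/min
422.7273 ng/min × 60 min/hr = 25363.64 ng/hr
Rate = 25363.64 ng/hr ÷ 3980 ng/mL = 6.372773 mL/hr
Time remaining = 60.42508 mL ÷ 6.372773 mL/hr = 9.481756 hr

9.5 hours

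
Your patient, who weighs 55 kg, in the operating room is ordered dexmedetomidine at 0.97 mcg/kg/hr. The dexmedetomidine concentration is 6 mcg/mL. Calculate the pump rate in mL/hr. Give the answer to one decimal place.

8.9 mL/hr

Dose = 0.97 mcg/kg/hr × 55 kg = 53.35 mcg/hr
Rate = 53.35 mcg/hr ÷ 6 mcg/mL = 8.891667 mL/hr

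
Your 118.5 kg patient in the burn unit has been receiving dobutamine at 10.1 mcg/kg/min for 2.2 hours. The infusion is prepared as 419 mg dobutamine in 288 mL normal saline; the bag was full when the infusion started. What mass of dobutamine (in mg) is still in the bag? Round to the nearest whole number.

Dose = 10.1 mcg/kg/min × 118.5 kg = 1196.85 mcg/min
1196.85 mcg/min × 60 min/hr = 71811 mcg/hr
Concentration = 419 mg ÷ 288 mL = 1.454861 mg/mL = 1454.861 mcg/mL
Rate = 71811 mcg/hr ÷ 1454.861 mcg/mL = 49.35935 mL/hr
Volume infused = 49.35935 mL/hr × 2.2 hr = 108.5906 mL
Volume remaining = 288 − 108.5906 = 179.4094 mL
Drug remaining = 179.4094 mL × 1454.861 mcg/mL = 261015.8 mcg = 261.0158 mg

261 mg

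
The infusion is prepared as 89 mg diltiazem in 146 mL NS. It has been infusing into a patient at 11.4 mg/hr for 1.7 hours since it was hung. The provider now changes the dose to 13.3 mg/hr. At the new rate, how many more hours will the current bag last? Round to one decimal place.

5.2 hours

Initial rate:
Concentration = 89 mg ÷ 146 mL = 0.609589 mg/mL
Rate = 11.4 mg/hr ÷ 0.609589 mg/mL = 18.70112 mL/hr
Volume infused so far = 18.70112 mL/hr × 1.7 hr = 31.79191 mL
Volume remaining = 146 − 31.79191 = 114.2081 mL
New rate:
Rate = 13.3 mg/hr ÷ 0.609589 mg/mL = 21.81798 mL/hr
Time remaining = 114.2081 mL ÷ 21.81798 mL/hr = 5.234586 hr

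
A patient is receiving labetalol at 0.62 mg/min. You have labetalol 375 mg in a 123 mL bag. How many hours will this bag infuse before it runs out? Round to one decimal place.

0.62 mg/min × 60 min/hr = 37.2 mg/hr
Concentration = 375 mg ÷ 123 mL = 3.04878 mg/mL
Rate = 37.2 mg/hr ÷ 3.04878 mg/mL = 12.2016 mL/hr
Duration = 123 mL ÷ 12.2016 mL/hr = 10.08065 hr

10.1 hours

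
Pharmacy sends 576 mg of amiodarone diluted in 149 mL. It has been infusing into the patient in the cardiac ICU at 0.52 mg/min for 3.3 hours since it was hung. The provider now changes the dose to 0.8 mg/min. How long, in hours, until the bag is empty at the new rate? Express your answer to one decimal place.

Initial rate:
0.52 mg/min × 60 min/hr = 31.2 mg/hr
Concentration = 576 mg ÷ 149 mL = 3.865772 mg/mL
Rate = 31.2 mg/hr ÷ 3.865772 mg/mL = 8.070833 mL/hr
Volume infused so far = 8.070833 mL/hr × 3.3 hr = 26.63375 mL
Volume remaining = 149 − 26.63375 = 122.3663 mL
New rate:
0.8 mg/min × 60 min/hr = 48 mg/hr
Rate = 48 mg/hr ÷ 3.865772 mg/mL = 12.41667 mL/hr
Time remaining = 122.3663 mL ÷ 12.41667 mL/hr = 9.855 hr

9.9 hours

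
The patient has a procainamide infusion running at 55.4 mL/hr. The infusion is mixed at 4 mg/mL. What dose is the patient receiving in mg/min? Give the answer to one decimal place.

3.7 mg/min

Drug rate = 55.4 mL/hr × 4 mg/mL = 221.6 mg/hr
221.6 mg/hr ÷ 60 min/hr = 3.693333 mg/min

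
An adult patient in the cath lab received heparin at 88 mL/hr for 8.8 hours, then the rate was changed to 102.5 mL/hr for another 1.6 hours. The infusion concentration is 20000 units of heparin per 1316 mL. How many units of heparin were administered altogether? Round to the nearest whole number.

Concentration = 20000 units ÷ 1316 mL = 15.19757 units/mL
Stage 1: 88 mL/hr × 8.8 hr = 774.4 mL → 774.4 mL × 15.19757 units/mL = 11769 units
Stage 2: 102.5 mL/hr × 1.6 hr = 164 mL → 164 mL × 15.19757 units/mL = 2492.401 units
Total = 11769 + 2492.401 = 14261.4 units

14261 units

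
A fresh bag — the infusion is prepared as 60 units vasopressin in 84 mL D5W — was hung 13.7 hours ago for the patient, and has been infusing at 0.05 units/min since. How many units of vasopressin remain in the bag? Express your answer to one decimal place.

0.05 units/min × 60 min/hr = 3 units/hr
Concentration = 60 units ÷ 84 mL = 0.7142857 units/mL
Rate = 3 units/hr ÷ 0.7142857 units/mL = 4.2 mL/hr
Volume infused = 4.2 mL/hr × 13.7 hr = 57.54 mL
Volume remaining = 84 − 57.54 = 26.46 mL
Drug remaining = 26.46 mL × 0.7142857 units/mL = 18.9 units

18.9 units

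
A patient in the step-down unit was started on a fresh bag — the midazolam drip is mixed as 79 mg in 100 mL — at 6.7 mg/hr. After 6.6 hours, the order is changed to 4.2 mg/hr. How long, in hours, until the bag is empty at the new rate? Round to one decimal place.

8.3 hours

Initial rate:
Concentration = 79 mg ÷ 100 mL = 0.79 mg/mL
Rate = 6.7 mg/hr ÷ 0.79 mg/mL = 8.481013 mL/hr
Volume infused so far = 8.481013 mL/hr × 6.6 hr = 55.97468 mL
Volume remaining = 100 − 55.97468 = 44.02532 mL
New rate:
Rate = 4.2 mg/hr ÷ 0.79 mg/mL = 5.316456 mL/hr
Time remaining = 44.02532 mL ÷ 5.316456 mL/hr = 8.280952 hr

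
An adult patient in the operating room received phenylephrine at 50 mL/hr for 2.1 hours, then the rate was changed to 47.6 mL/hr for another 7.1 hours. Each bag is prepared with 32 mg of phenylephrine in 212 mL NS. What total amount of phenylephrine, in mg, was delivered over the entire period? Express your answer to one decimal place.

Concentration = 32 mg ÷ 212 mL = 0.1509434 mg/mL
Stage 1: 50 mL/hr × 2.1 hr = 105 mL → 105 mL × 0.1509434 mg/mL = 15.84906 mg
Stage 2: 47.6 mL/hr × 7.1 hr = 337.96 mL → 337.96 mL × 0.1509434 mg/mL = 51.01283 mg
Total = 15.84906 + 51.01283 = 66.86189 mg

66.9 mg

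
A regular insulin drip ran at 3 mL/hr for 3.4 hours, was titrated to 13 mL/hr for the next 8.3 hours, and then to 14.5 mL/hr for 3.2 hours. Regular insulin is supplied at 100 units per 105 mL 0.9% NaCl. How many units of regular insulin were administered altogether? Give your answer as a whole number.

157 units

Concentration = 100 units ÷ 105 mL = 0.952381 units/mL
Stage 1: 3 mL/hr × 3.4 hr = 10.2 mL → 10.2 mL × 0.952381 units/mL = 9.714286 units
Stage 2: 13 mL/hr × 8.3 hr = 107.9 mL → 107.9 mL × 0.952381 units/mL = 102.7619 units
Stage 3: 14.5 mL/hr × 3.2 hr = 46.4 mL → 46.4 mL × 0.952381 units/mL = 44.19048 units
Total = 9.714286 + 102.7619 + 44.19048 = 156.6667 units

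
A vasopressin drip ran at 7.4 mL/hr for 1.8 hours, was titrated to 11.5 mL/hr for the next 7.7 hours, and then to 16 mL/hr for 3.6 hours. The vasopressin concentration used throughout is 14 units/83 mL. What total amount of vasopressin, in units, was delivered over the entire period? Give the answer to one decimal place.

Concentration = 14 units ÷ 83 mL = 0.1686747 units/mL
Stage 1: 7.4 mL/hr × 1.8 hr = 13.32 mL → 13.32 mL × 0.1686747 units/mL = 2.246747 units
Stage 2: 11.5 mL/hr × 7.7 hr = 88.55 mL → 88.55 mL × 0.1686747 units/mL = 14.93614 units
Stage 3: 16 mL/hr × 3.6 hr = 57.6 mL → 57.6 mL × 0.1686747 units/mL = 9.715663 units
Total = 2.246747 + 14.93614 + 9.715663 = 26.89855 units

26.9 units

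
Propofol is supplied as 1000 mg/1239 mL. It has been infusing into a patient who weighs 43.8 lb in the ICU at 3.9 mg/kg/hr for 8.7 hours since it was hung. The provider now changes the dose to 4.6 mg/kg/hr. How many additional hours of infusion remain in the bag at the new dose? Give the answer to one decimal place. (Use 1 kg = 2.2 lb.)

Initial rate:
Weight = 43.8 lb ÷ 2.2 lb/kg = 19.90909 kg
Dose = 3.9 mg/kg/hr × 19.90909 kg = 77.64545 mg/hr
Concentration = 1000 mg ÷ 1239 mL = 0.8071025 mg/mL
Rate = 77.64545 mg/hr ÷ 0.8071025 mg/mL = 96.20272 mL/hr
Volume infused so far = 96.20272 mL/hr × 8.7 hr = 836.9636 mL
Volume remaining = 1239 − 836.9636 = 402.0364 mL
New rate:
Dose = 4.6 mg/kg/hr × 19.90909 kg = 91.58182 mg/hr
Rate = 91.58182 mg/hr ÷ 0.8071025 mg/mL = 113.4699 mL/hr
Time remaining = 402.0364 mL ÷ 113.4699 mL/hr = 3.543111 hr

3.5 hours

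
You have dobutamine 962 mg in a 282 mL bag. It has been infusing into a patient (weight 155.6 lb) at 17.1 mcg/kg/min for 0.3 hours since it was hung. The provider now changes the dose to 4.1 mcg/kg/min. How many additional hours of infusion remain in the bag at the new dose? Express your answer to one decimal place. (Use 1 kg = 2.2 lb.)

Initial rate:
Weight = 155.6 lb ÷ 2.2 lb/kg = 70.72727 kg
Dose = 17.1 mcg/kg/min × 70.72727 kg = 1209.436 mcg/min
1209.436 mcg/min × 60 min/hr = 72566.18 mcg/hr
Concentration = 962 mg ÷ 282 mL = 3.411348 mg/mL = 3411.348 mcg/mL
Rate = 72566.18 mcg/hr ÷ 3411.348 mcg/mL = 21.272 mL/hr
Volume infused so far = 21.272 mL/hr × 0.3 hr = 6.3816 mL
Volume remaining = 282 − 6.3816 = 275.6184 mL
New rate:
Dose = 4.1 mcg/kg/min × 70.72727 kg = 289.9818 mcg/min
289.9818 mcg/min × 60 min/hr = 17398.91 mcg/hr
Rate = 17398.91 mcg/hr ÷ 3411.348 mcg/mL = 5.100304 mL/hr
Time remaining = 275.6184 mL ÷ 5.100304 mL/hr = 54.0396 hr

54.0 hours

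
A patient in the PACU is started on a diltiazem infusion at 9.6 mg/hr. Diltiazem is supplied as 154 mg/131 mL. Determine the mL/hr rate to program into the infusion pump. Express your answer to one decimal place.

8.2 mL/hr

Concentration = 154 mg ÷ 131 mL = 1.175573 mg/mL
Rate = 9.6 mg/hr ÷ 1.175573 mg/mL = 8.166234 mL/hr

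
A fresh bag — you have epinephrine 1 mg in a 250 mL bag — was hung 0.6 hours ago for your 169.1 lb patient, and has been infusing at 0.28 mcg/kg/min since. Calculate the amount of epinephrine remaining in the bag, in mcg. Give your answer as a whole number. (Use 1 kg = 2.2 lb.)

Weight = 169.1 lb ÷ 2.2 lb/kg = 76.86364 kg
Dose = 0.28 mcg/kg/min × 76.86364 kg = 21.52182 mcg/min
21.52182 mcg/min × 60 min/hr = 1291.309 mcg/hr
Concentration = 1 mg ÷ 250 mL = 0.004 mg/mL = 4 mcg/mL
Rate = 1291.309 mcg/hr ÷ 4 mcg/mL = 322.8273 mL/hr
Volume infused = 322.8273 mL/hr × 0.6 hr = 193.6964 mL
Volume remaining = 250 − 193.6964 = 56.30364 mL
Drug remaining = 56.30364 mL × 4 mcg/mL = 225.2145 mcg

225 mcg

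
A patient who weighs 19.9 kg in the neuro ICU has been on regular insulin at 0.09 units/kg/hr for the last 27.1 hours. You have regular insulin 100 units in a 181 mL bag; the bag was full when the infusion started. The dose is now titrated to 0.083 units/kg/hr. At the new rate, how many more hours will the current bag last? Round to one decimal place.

31.2 hours

Initial rate:
Dose = 0.09 units/kg/hr × 19.9 kg = 1.791 units/hr
Concentration = 100 units ÷ 181 mL = 0.5524862 units/mL
Rate = 1.791 units/hr ÷ 0.5524862 units/mL = 3.24171 mL/hr
Volume infused so far = 3.24171 mL/hr × 27.1 hr = 87.85034 mL
Volume remaining = 181 − 87.85034 = 93.14966 mL
New rate:
Dose = 0.083 units/kg/hr × 19.9 kg = 1.6517 units/hr
Rate = 1.6517 units/hr ÷ 0.5524862 units/mL = 2.989577 mL/hr
Time remaining = 93.14966 mL ÷ 2.989577 mL/hr = 31.15814 hr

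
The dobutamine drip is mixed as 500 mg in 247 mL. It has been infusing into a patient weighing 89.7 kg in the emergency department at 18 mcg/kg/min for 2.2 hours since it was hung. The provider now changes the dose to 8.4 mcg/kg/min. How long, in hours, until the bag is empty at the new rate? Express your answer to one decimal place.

Initial rate:
Dose = 18 mcg/kg/min × 89.7 kg = 1614.6 mcg/min
1614.6 mcg/min × 60 min/hr = 96876 mcg/hr
Concentration = 500 mg ÷ 247 mL = 2.024291 mg/mL = 2024.291 mcg/mL
Rate = 96876 mcg/hr ÷ 2024.291 mcg/mL = 47.85674 mL/hr
Volume infused so far = 47.85674 mL/hr × 2.2 hr = 105.2848 mL
Volume remaining = 247 − 105.2848 = 141.7152 mL
New rate:
Dose = 8.4 mcg/kg/min × 89.7 kg = 753.48 mcg/min
753.48 mcg/min × 60 min/hr = 45208.8 mcg/hr
Rate = 45208.8 mcg/hr ÷ 2024.291 mcg/mL = 22.33315 mL/hr
Time remaining = 141.7152 mL ÷ 22.33315 mL/hr = 6.345508 hr

6.3 hours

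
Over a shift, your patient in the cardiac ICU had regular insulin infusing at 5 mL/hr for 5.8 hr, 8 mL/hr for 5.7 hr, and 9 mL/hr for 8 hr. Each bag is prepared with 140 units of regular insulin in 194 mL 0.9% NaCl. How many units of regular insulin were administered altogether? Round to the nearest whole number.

106 units

Concentration = 140 units ÷ 194 mL = 0.7216495 units/mL
Stage 1: 5 mL/hr × 5.8 hr = 29 mL → 29 mL × 0.7216495 units/mL = 20.92784 units
Stage 2: 8 mL/hr × 5.7 hr = 45.6 mL → 45.6 mL × 0.7216495 units/mL = 32.90722 units
Stage 3: 9 mL/hr × 8 hr = 72 mL → 72 mL × 0.7216495 units/mL = 51.95876 units
Total = 20.92784 + 32.90722 + 51.95876 = 105.7938 units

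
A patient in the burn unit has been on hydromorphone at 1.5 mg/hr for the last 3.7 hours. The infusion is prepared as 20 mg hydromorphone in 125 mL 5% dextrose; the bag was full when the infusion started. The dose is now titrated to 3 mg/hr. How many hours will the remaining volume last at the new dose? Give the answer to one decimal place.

4.8 hours

Initial rate:
Concentration = 20 mg ÷ 125 mL = 0.16 mg/mL
Rate = 1.5 mg/hr ÷ 0.16 mg/mL = 9.375 mL/hr
Volume infused so far = 9.375 mL/hr × 3.7 hr = 34.6875 mL
Volume remaining = 125 − 34.6875 = 90.3125 mL
New rate:
Rate = 3 mg/hr ÷ 0.16 mg/mL = 18.75 mL/hr
Time remaining = 90.3125 mL ÷ 18.75 mL/hr = 4.816667 hr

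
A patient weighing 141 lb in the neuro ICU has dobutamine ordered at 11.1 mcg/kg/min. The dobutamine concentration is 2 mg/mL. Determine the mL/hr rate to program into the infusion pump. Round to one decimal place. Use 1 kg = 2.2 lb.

21.3 mL/hr

Weight = 141 lb ÷ 2.2 lb/kg = 64.09091 kg
Dose = 11.1 mcg/kg/min × 64.09091 kg = 711.4091 mcg/min
711.4091 mcg/min × 60 min/hr = 42684.55 mcg/hr
Concentration = 2 mg/mL = 2000 mcg/mL
Rate = 42684.55 mcg/hr ÷ 2000 mcg/mL = 21.34227 mL/hr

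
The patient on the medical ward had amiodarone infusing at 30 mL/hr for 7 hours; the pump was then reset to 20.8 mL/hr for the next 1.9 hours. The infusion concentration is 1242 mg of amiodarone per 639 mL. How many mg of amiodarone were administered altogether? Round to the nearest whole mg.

485 mg

Concentration = 1242 mg ÷ 639 mL = 1.943662 mg/mL
Stage 1: 30 mL/hr × 7 hr = 210 mL → 210 mL × 1.943662 mg/mL = 408.169 mg
Stage 2: 20.8 mL/hr × 1.9 hr = 39.52 mL → 39.52 mL × 1.943662 mg/mL = 76.81352 mg
Total = 408.169 + 76.81352 = 484.9825 mg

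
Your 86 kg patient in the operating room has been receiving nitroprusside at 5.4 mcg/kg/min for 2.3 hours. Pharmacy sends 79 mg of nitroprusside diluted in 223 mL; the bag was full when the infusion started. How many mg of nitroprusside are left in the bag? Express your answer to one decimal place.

Dose = 5.4 mcg/kg/min × 86 kg = 464.4 mcg/min
464.4 mcg/min × 60 min/hr = 27864 mcg/hr
Concentration = 79 mg ÷ 223 mL = 0.3542601 mg/mL = 354.2601 mcg/mL
Rate = 27864 mcg/hr ÷ 354.2601 mcg/mL = 78.65408 mL/hr
Volume infused = 78.65408 mL/hr × 2.3 hr = 180.9044 mL
Volume remaining = 223 − 180.9044 = 42.09563 mL
Drug remaining = 42.09563 mL × 354.2601 mcg/mL = 14912.8 mcg = 14.9128 mg

14.9 mg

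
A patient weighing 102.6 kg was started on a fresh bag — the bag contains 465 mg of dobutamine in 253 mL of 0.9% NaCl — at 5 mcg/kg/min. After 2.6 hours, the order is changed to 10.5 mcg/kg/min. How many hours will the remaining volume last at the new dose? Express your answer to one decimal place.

6.0 hours

Initial rate:
Dose = 5 mcg/kg/min × 102.6 kg = 513 mcg/min
513 mcg/min × 60 min/hr = 30780 mcg/hr
Concentration = 465 mg ÷ 253 mL = 1.837945 mg/mL = 1837.945 mcg/mL
Rate = 30780 mcg/hr ÷ 1837.945 mcg/mL = 16.74697 mL/hr
Volume infused so far = 16.74697 mL/hr × 2.6 hr = 43.54212 mL
Volume remaining = 253 − 43.54212 = 209.4579 mL
New rate:
Dose = 10.5 mcg/kg/min × 102.6 kg = 1077.3 mcg/min
1077.3 mcg/min × 60 min/hr = 64638 mcg/hr
Rate = 64638 mcg/hr ÷ 1837.945 mcg/mL = 35.16863 mL/hr
Time remaining = 209.4579 mL ÷ 35.16863 mL/hr = 5.955815 hr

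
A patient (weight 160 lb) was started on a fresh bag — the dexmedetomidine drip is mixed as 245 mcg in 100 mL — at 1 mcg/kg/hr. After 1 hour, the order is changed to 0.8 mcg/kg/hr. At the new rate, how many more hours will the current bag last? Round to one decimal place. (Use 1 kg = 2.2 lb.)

Initial rate:
Weight = 160 lb ÷ 2.2 lb/kg = 72.72727 kg
Dose = 1 mcg/kg/hr × 72.72727 kg = 72.72727 mcg/hr
Concentration = 245 mcg ÷ 100 mL = 2.45 mcg/mL
Rate = 72.72727 mcg/hr ÷ 2.45 mcg/mL = 29.6846 mL/hr
Volume infused so far = 29.6846 mL/hr × 1 hr = 29.6846 mL
Volume remaining = 100 − 29.6846 = 70.3154 mL
New rate:
Dose = 0.8 mcg/kg/hr × 72.72727 kg = 58.18182 mcg/hr
Rate = 58.18182 mcg/hr ÷ 2.45 mcg/mL = 23.74768 mL/hr
Time remaining = 70.3154 mL ÷ 23.74768 mL/hr = 2.960938 hr

3.0 hours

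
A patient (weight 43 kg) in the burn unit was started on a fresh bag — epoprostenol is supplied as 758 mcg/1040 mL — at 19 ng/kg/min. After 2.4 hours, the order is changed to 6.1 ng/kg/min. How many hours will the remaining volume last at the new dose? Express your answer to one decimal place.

Initial rate:
Dose = 19 ng/kg/min × 43 kg = 817 ng/min
817 ng/min × 60 min/hr = 49020 ng/hr
Concentration = 758 mcg ÷ 1040 mL = 0.7288462 mcg/mL = 728.8462 ng/mL
Rate = 49020 ng/hr ÷ 728.8462 ng/mL = 67.25699 mL/hr
Volume infused so far = 67.25699 mL/hr × 2.4 hr = 161.4168 mL
Volume remaining = 1040 − 161.4168 = 878.5832 mL
New rate:
Dose = 6.1 ng/kg/min × 43 kg = 262.3 ng/min
262.3 ng/min × 60 min/hr = 15738 ng/hr
Rate = 15738 ng/hr ÷ 728.8462 ng/mL = 21.59303 mL/hr
Time remaining = 878.5832 mL ÷ 21.59303 mL/hr = 40.68827 hr

40.7 hours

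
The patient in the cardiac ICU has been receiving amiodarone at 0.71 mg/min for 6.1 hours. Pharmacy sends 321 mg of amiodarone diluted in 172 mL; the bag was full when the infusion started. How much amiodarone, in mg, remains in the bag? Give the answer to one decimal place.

0.71 mg/min × 60 min/hr = 42.6 mg/hr
Concentration = 321 mg ÷ 172 mL = 1.866279 mg/mL
Rate = 42.6 mg/hr ÷ 1.866279 mg/mL = 22.82617 mL/hr
Volume infused = 22.82617 mL/hr × 6.1 hr = 139.2396 mL
Volume remaining = 172 − 139.2396 = 32.76037 mL
Drug remaining = 32.76037 mL × 1.866279 mg/mL = 61.14 mg

61.1 mg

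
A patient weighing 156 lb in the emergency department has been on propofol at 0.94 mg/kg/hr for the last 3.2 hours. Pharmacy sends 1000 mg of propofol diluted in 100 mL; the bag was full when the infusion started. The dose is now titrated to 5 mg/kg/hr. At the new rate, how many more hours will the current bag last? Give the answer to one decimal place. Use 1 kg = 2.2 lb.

Initial rate:
Weight = 156 lb ÷ 2.2 lb/kg = 70.90909 kg
Dose = 0.94 mg/kg/hr × 70.90909 kg = 66.65455 mg/hr
Concentration = 1000 mg ÷ 100 mL = 10 mg/mL
Rate = 66.65455 mg/hr ÷ 10 mg/mL = 6.665455 mL/hr
Volume infused so far = 6.665455 mL/hr × 3.2 hr = 21.32945 mL
Volume remaining = 100 − 21.32945 = 78.67055 mL
New rate:
Dose = 5 mg/kg/hr × 70.90909 kg = 354.5455 mg/hr
Rate = 354.5455 mg/hr ÷ 10 mg/mL = 35.45455 mL/hr
Time remaining = 78.67055 mL ÷ 35.45455 mL/hr = 2.218913 hr

2.2 hours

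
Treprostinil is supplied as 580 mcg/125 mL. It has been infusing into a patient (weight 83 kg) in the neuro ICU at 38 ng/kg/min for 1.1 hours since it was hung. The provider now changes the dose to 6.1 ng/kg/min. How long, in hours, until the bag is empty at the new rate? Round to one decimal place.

Initial rate:
Dose = 38 ng/kg/min × 83 kg = 3154 ng/min
3154 ng/min × 60 min/hr = 189240 ng/hr
Concentration = 580 mcg ÷ 125 mL = 4.64 mcg/mL = 4640 ng/mL
Rate = 189240 ng/hr ÷ 4640 ng/mL = 40.78448 mL/hr
Volume infused so far = 40.78448 mL/hr × 1.1 hr = 44.86293 mL
Volume remaining = 125 − 44.86293 = 80.13707 mL
New rate:
Dose = 6.1 ng/kg/min × 83 kg = 506.3 ng/min
506.3 ng/min × 60 min/hr = 30378 ng/hr
Rate = 30378 ng/hr ÷ 4640 ng/mL = 6.546983 mL/hr
Time remaining = 80.13707 mL ÷ 6.546983 mL/hr = 12.24031 hr

12.2 hours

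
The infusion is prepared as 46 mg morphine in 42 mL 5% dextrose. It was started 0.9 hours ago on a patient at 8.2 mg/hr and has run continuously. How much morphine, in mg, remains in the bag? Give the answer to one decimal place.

38.6 mg

Concentration = 46 mg ÷ 42 mL = 1.095238 mg/mL
Rate = 8.2 mg/hr ÷ 1.095238 mg/mL = 7.486957 mL/hr
Volume infused = 7.486957 mL/hr × 0.9 hr = 6.738261 mL
Volume remaining = 42 − 6.738261 = 35.26174 mL
Drug remaining = 35.26174 mL × 1.095238 mg/mL = 38.62 mg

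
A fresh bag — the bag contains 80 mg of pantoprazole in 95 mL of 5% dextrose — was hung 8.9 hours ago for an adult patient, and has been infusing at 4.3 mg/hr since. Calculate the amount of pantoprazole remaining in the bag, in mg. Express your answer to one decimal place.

41.7 mg

Concentration = 80 mg ÷ 95 mL = 0.8421053 mg/mL
Rate = 4.3 mg/hr ÷ 0.8421053 mg/mL = 5.10625 mL/hr
Volume infused = 5.10625 mL/hr × 8.9 hr = 45.44563 mL
Volume remaining = 95 − 45.44563 = 49.55437 mL
Drug remaining = 49.55437 mL × 0.8421053 mg/mL = 41.73 mg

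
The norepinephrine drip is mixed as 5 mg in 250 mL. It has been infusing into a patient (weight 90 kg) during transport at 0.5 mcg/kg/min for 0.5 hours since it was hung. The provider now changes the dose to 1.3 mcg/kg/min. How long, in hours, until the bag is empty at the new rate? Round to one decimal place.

0.5 hours

Initial rate:
Dose = 0.5 mcg/kg/min × 90 kg = 45 mcg/min
45 mcg/min × 60 min/hr = 2700 mcg/hr
Concentration = 5 mg ÷ 250 mL = 0.02 mg/mL = 20 mcg/mL
Rate = 2700 mcg/hr ÷ 20 mcg/mL = 135 mL/hr
Volume infused so far = 135 mL/hr × 0.5 hr = 67.5 mL
Volume remaining = 250 − 67.5 = 182.5 mL
New rate:
Dose = 1.3 mcg/kg/min × 90 kg = 117 mcg/min
117 mcg/min × 60 min/hr = 7020 mcg/hr
Rate = 7020 mcg/hr ÷ 20 mcg/mL = 351 mL/hr
Time remaining = 182.5 mL ÷ 351 mL/hr = 0.519943 hr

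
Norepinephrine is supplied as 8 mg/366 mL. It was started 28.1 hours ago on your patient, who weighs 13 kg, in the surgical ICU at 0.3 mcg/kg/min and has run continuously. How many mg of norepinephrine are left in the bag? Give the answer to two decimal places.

Dose = 0.3 mcg/kg/min × 13 kg = 3.9 mcg/min
3.9 mcg/min × 60 min/hr = 234 mcg/hr
Concentration = 8 mg ÷ 366 mL = 0.02185792 mg/mL = 21.85792 mcg/mL
Rate = 234 mcg/hr ÷ 21.85792 mcg/mL = 10.7055 mL/hr
Volume infused = 10.7055 mL/hr × 28.1 hr = 300.8246 mL
Volume remaining = 366 − 300.8246 = 65.17545 mL
Drug remaining = 65.17545 mL × 21.85792 mcg/mL = 1424.6 mcg = 1.4246 mg

1.42 mg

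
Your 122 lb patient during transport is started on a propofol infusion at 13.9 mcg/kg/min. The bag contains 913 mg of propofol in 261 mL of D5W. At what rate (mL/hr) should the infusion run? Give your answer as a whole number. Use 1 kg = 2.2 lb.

13 mL/hr

Weight = 122 lb ÷ 2.2 lb/kg = 55.45455 kg
Dose = 13.9 mcg/kg/min × 55.45455 kg = 770.8182 mcg/min
770.8182 mcg/min × 60 min/hr = 46249.09 mcg/hr
Concentration = 913 mg ÷ 261 mL = 3.498084 mg/mL = 3498.084 mcg/mL
Rate = 46249.09 mcg/hr ÷ 3498.084 mcg/mL = 13.22126 mL/hr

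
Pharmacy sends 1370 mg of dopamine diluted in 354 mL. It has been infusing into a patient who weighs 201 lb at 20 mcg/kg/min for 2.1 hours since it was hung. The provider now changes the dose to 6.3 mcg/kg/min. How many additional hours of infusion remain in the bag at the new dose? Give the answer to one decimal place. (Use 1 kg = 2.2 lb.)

33.0 hours

Initial rate:
Weight = 201 lb ÷ 2.2 lb/kg = 91.36364 kg
Dose = 20 mcg/kg/min × 91.36364 kg = 1827.273 mcg/min
1827.273 mcg/min × 60 min/hr = 109636.4 mcg/hr
Concentration = 1370 mg ÷ 354 mL = 3.870056 mg/mL = 3870.056 mcg/mL
Rate = 109636.4 mcg/hr ÷ 3870.056 mcg/mL = 28.3294 mL/hr
Volume infused so far = 28.3294 mL/hr × 2.1 hr = 59.49173 mL
Volume remaining = 354 − 59.49173 = 294.5083 mL
New rate:
Dose = 6.3 mcg/kg/min × 91.36364 kg = 575.5909 mcg/min
575.5909 mcg/min × 60 min/hr = 34535.45 mcg/hr
Rate = 34535.45 mcg/hr ÷ 3870.056 mcg/mL = 8.92376 mL/hr
Time remaining = 294.5083 mL ÷ 8.92376 mL/hr = 33.00271 hr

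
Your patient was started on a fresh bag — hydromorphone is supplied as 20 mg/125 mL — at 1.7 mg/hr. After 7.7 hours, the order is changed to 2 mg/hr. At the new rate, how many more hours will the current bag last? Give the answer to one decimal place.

3.5 hours

Initial rate:
Concentration = 20 mg ÷ 125 mL = 0.16 mg/mL
Rate = 1.7 mg/hr ÷ 0.16 mg/mL = 10.625 mL/hr
Volume infused so far = 10.625 mL/hr × 7.7 hr = 81.8125 mL
Volume remaining = 125 − 81.8125 = 43.1875 mL
New rate:
Rate = 2 mg/hr ÷ 0.16 mg/mL = 12.5 mL/hr
Time remaining = 43.1875 mL ÷ 12.5 mL/hr = 3.455 hr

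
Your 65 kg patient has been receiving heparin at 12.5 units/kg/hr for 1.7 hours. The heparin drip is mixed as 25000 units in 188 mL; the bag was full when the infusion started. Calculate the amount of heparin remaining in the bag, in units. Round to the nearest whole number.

Dose = 12.5 units/kg/hr × 65 kg = 812.5 units/hr
Concentration = 25000 units ÷ 188 mL = 132.9787 units/mL
Rate = 812.5 units/hr ÷ 132.9787 units/mL = 6.11 mL/hr
Volume infused = 6.11 mL/hr × 1.7 hr = 10.387 mL
Volume remaining = 188 − 10.387 = 177.613 mL
Drug remaining = 177.613 mL × 132.9787 units/mL = 23618.75 units

23619 units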